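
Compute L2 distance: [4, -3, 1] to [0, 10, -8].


d = √((4-0)² + (-3-10)² + (1+ 8)²)
  = √(16 + 169 + 81)
  = √266 = 16.3095

16.3095


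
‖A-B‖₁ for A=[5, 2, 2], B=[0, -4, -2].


d = |5-0| + |2+ 4| + |2+ 2|
  = 5 + 6 + 4
  = 15

15


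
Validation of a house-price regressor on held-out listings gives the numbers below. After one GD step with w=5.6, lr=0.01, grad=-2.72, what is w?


w_new = w - α·∇
= 5.6 - 0.01·-2.72
= 5.6 + 0.0272
= 5.6272

5.6272


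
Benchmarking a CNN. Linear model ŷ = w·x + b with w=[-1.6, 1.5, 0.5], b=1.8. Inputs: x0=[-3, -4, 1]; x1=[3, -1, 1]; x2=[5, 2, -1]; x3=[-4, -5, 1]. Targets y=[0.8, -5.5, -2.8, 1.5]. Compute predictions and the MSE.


ŷ0 = (-1.6)·(-3) + (1.5)·(-4) + (0.5)·(1) + 1.8 = 1.1
ŷ1 = (-1.6)·(3) + (1.5)·(-1) + (0.5)·(1) + 1.8 = -4.0
ŷ2 = (-1.6)·(5) + (1.5)·(2) + (0.5)·(-1) + 1.8 = -3.7
ŷ3 = (-1.6)·(-4) + (1.5)·(-5) + (0.5)·(1) + 1.8 = 1.2
errors² = [0.09, 2.25, 0.81, 0.09]
MSE = 3.2400/4 = 0.81

0.81


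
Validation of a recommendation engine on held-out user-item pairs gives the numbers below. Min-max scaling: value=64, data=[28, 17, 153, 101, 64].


min=17, max=153
(64-17)/(153-17) = 47/136 = 0.3456

0.3456


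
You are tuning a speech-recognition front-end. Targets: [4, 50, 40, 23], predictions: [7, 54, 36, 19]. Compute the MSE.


Squared errors: (4-7)²=9, (50-54)²=16, (40-36)²=16, (23-19)²=16
Sum = 57
MSE = 57/4 = 57/4

57/4


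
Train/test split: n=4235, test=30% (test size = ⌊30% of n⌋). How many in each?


Test = ⌊4235·30/100⌋ = 1270
Train = 4235 - 1270 = 2965

Train: 2965, Test: 1270


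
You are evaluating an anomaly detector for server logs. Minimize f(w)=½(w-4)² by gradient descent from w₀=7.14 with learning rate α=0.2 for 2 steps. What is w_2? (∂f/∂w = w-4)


step 1: grad = 7.14-4 = 3.14; w = 7.14 - 0.2·(3.14) = 6.512
step 2: grad = 6.512-4 = 2.512; w = 6.512 - 0.2·(2.512) = 6.0096

6.0096


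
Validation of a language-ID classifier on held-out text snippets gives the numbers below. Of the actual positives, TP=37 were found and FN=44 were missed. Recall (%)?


Recall = TP/(TP+FN)
= 37/(37+44)
= 37/81 = 45.68%

45.68%


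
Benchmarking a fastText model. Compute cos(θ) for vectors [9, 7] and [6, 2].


A·B = 9·6 + 7·2 = 68
‖A‖ = √130 = 11.4018, ‖B‖ = √40 = 6.3246
cos = 68/(√130·√40) = 68/√5200 = 0.943

0.943


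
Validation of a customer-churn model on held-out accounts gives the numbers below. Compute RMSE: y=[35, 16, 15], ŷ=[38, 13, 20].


MSE = 43/3 = 14.3333
RMSE = √(43/3) = 3.7859

3.7859


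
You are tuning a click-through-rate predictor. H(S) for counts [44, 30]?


Probabilities: [44/74, 30/74] ≈ [0.5946, 0.4054]
H = -((44/74)·log₂(44/74) + (30/74)·log₂(30/74))
  = 0.974 bits

0.974 bits


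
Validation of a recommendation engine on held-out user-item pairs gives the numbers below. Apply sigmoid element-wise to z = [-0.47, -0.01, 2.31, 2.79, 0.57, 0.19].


σ(-0.47) = 1/(1+e^0.47) = 0.3846
σ(-0.01) = 1/(1+e^0.01) = 0.4975
σ(2.31) = 1/(1+e^-2.31) = 0.9097
σ(2.79) = 1/(1+e^-2.79) = 0.9421
σ(0.57) = 1/(1+e^-0.57) = 0.6388
σ(0.19) = 1/(1+e^-0.19) = 0.5474
result = [0.3846, 0.4975, 0.9097, 0.9421, 0.6388, 0.5474]

[0.3846, 0.4975, 0.9097, 0.9421, 0.6388, 0.5474]


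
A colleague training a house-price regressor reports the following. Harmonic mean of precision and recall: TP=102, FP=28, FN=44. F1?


Precision = 102/130 = 0.7846
Recall = 102/146 = 0.6986
F1 = 2·P·R/(P+R) = 2·TP/(2·TP+FP+FN) = 204/(204+28+44) = 204/276 = 0.7391

0.7391


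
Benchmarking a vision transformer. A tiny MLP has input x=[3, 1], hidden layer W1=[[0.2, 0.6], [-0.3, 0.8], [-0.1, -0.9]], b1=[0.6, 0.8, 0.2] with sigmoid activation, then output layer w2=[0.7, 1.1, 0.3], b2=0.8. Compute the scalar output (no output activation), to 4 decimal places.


z1[0] = (0.2)·(3) + (0.6)·(1) + 0.6 = 1.8
z1[1] = (-0.3)·(3) + (0.8)·(1) + 0.8 = 0.7
z1[2] = (-0.1)·(3) + (-0.9)·(1) + 0.2 = -1.0
h = sigmoid(z1) = [0.8581, 0.6682, 0.2689]
output = (0.7)·(0.8581) + (1.1)·(0.6682) + (0.3)·(0.2689) + 0.8 = 2.2164

2.2164


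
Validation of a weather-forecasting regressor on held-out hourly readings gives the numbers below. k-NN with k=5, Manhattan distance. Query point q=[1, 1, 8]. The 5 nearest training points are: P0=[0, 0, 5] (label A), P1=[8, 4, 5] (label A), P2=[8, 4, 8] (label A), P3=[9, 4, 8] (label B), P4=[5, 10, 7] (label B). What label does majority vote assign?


d(q,P0) = 5  (label A)
d(q,P1) = 13  (label A)
d(q,P2) = 10  (label A)
d(q,P3) = 11  (label B)
d(q,P4) = 14  (label B)
Votes: A=3, B=2
Majority → A

A


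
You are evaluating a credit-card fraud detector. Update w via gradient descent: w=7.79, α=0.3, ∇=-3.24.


w_new = w - α·∇
= 7.79 - 0.3·-3.24
= 7.79 + 0.972
= 8.762

8.762


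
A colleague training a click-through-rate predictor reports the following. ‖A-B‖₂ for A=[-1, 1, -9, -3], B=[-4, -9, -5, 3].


d = √((-1+ 4)² + (1+ 9)² + (-9+ 5)² + (-3-3)²)
  = √(9 + 100 + 16 + 36)
  = √161 = 12.6886

12.6886


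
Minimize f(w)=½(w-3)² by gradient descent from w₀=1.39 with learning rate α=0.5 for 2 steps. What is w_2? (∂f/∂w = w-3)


step 1: grad = 1.39-3 = -1.61; w = 1.39 - 0.5·(-1.61) = 2.195
step 2: grad = 2.195-3 = -0.805; w = 2.195 - 0.5·(-0.805) = 2.5975

2.5975


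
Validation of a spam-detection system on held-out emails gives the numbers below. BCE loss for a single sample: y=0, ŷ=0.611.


BCE = -[y·ln(p) + (1-y)·ln(1-p)]
= -0 - 1·ln(1-0.611)
= -ln(0.389) = 0.9442

0.9442


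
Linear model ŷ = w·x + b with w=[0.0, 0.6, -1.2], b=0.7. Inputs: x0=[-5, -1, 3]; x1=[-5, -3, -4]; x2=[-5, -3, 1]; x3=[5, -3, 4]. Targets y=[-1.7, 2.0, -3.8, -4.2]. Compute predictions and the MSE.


ŷ0 = (0.0)·(-5) + (0.6)·(-1) + (-1.2)·(3) + 0.7 = -3.5
ŷ1 = (0.0)·(-5) + (0.6)·(-3) + (-1.2)·(-4) + 0.7 = 3.7
ŷ2 = (0.0)·(-5) + (0.6)·(-3) + (-1.2)·(1) + 0.7 = -2.3
ŷ3 = (0.0)·(5) + (0.6)·(-3) + (-1.2)·(4) + 0.7 = -5.9
errors² = [3.24, 2.89, 2.25, 2.89]
MSE = 11.2700/4 = 2.8175

2.8175


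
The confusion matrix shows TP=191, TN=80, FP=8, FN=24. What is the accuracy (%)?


Accuracy = (TP+TN)/(TP+TN+FP+FN)
= (191+80)/(303)
= 271/303 = 89.44%

89.44%


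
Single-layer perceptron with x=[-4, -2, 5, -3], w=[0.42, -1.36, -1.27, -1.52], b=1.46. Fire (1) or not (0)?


z = (-4)·(0.42) + (-2)·(-1.36) + (5)·(-1.27) + (-3)·(-1.52) + 1.46
  = 0.71
step(z) = 1 (z≥0)

1


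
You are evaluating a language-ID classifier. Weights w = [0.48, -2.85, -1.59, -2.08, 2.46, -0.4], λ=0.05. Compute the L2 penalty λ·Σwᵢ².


‖w‖₂² = (0.48)² + (-2.85)² + (-1.59)² + (-2.08)² + (2.46)² + (-0.4)²
     = 0.2304 + 8.1225 + 2.5281 + 4.3264 + 6.0516 + 0.16
     = 21.419
λ·‖w‖₂² = 0.05·21.419 = 1.07095

1.07095


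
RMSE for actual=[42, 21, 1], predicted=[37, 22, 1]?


MSE = 26/3 = 8.6667
RMSE = √(26/3) = 2.9439

2.9439


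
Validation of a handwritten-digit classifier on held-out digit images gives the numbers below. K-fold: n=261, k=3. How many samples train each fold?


Fold size = 261/3 = 87
Training per fold = 261 - 87 = 174

174


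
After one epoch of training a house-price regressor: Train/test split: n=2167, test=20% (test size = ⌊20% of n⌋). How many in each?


Test = ⌊2167·20/100⌋ = 433
Train = 2167 - 433 = 1734

Train: 1734, Test: 433


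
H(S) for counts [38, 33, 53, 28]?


Probabilities: [38/152, 33/152, 53/152, 28/152] ≈ [0.25, 0.2171, 0.3487, 0.1842]
H = -((38/152)·log₂(38/152) + (33/152)·log₂(33/152) + (53/152)·log₂(53/152) + (28/152)·log₂(28/152))
  = 1.958 bits

1.958 bits


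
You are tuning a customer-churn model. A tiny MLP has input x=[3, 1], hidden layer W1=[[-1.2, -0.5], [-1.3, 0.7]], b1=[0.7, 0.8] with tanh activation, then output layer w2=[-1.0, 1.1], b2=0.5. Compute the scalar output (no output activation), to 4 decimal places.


z1[0] = (-1.2)·(3) + (-0.5)·(1) + 0.7 = -3.4
z1[1] = (-1.3)·(3) + (0.7)·(1) + 0.8 = -2.4
h = tanh(z1) = [-0.9978, -0.9837]
output = (-1.0)·(-0.9978) + (1.1)·(-0.9837) + 0.5 = 0.4157

0.4157


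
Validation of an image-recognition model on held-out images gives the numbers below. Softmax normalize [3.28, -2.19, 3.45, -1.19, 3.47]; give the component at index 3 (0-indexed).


Exponentials: e^3.28=26.5758, e^-2.19=0.1119, e^3.45=31.5004, e^-1.19=0.3042, e^3.47=32.1367
Sum = 90.629
Softmax = [0.2932, 0.0012, 0.3476, 0.0034, 0.3546]
p[3] = 0.3042/90.629 = 0.0034

0.0034


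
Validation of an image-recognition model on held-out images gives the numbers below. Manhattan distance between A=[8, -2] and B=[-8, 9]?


d = |8+ 8| + |-2-9|
  = 16 + 11
  = 27

27


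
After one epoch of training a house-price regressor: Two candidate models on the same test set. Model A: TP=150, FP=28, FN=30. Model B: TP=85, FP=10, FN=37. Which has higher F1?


Model A: P=150/178=0.8427, R=150/180=0.8333, F1=2PR/(P+R)=2TP/(2TP+FP+FN)=300/358=0.838
Model B: P=85/95=0.8947, R=85/122=0.6967, F1=2PR/(P+R)=2TP/(2TP+FP+FN)=170/217=0.7834
0.838 > 0.7834 → Model A

Model A


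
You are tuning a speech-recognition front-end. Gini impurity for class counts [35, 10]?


Probabilities: [35/45, 10/45] ≈ [0.7778, 0.2222]
Σpᵢ² = (1225 + 100)/45² = 1325/2025
Gini = 1 - Σpᵢ² = 1 - 1325/2025 = 0.3457

0.3457


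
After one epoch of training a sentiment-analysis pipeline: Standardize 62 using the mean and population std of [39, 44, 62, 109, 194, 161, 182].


μ = 113, σ = 61.5049
z = (62 - 113)/61.5049 = -0.8292

-0.8292


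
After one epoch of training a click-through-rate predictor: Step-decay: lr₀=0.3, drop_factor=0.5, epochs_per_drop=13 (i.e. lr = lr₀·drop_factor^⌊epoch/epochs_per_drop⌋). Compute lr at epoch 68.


n_drops = ⌊68/13⌋ = 5
lr = 0.3·0.5^5 = 0.3·0.03125 = 0.009375

0.009375


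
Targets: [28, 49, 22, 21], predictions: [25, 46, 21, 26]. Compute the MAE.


Absolute errors: |28-25|=3, |49-46|=3, |22-21|=1, |21-26|=5
Sum = 12
MAE = 12/4 = 3

3


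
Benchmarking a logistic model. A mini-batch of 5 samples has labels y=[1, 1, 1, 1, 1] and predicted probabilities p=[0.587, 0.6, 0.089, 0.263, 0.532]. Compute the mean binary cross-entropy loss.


L[0] = -ln(0.587) = 0.5327
L[1] = -ln(0.6) = 0.5108
L[2] = -ln(0.089) = 2.4191
L[3] = -ln(0.263) = 1.3356
L[4] = -ln(0.532) = 0.6311
mean = (0.5327 + 0.5108 + 2.4191 + 1.3356 + 0.6311)/5 = 1.0859

1.0859


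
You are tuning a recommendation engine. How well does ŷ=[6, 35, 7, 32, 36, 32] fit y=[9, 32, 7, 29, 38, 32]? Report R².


ȳ = 24.5
SS_res = Σ(y-ŷ)² = 31
SS_tot = Σ(y-ȳ)² = 861.5
R² = 1 - SS_res/SS_tot = 1 - 0.036 = 0.964

0.964


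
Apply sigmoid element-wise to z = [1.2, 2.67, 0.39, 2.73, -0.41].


σ(1.2) = 1/(1+e^-1.2) = 0.7685
σ(2.67) = 1/(1+e^-2.67) = 0.9352
σ(0.39) = 1/(1+e^-0.39) = 0.5963
σ(2.73) = 1/(1+e^-2.73) = 0.9388
σ(-0.41) = 1/(1+e^0.41) = 0.3989
result = [0.7685, 0.9352, 0.5963, 0.9388, 0.3989]

[0.7685, 0.9352, 0.5963, 0.9388, 0.3989]


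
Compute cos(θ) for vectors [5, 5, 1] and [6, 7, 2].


A·B = 5·6 + 5·7 + 1·2 = 67
‖A‖ = √51 = 7.1414, ‖B‖ = √89 = 9.434
cos = 67/(√51·√89) = 67/√4539 = 0.9945

0.9945


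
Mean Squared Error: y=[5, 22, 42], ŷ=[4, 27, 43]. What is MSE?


Squared errors: (5-4)²=1, (22-27)²=25, (42-43)²=1
Sum = 27
MSE = 27/3 = 9

9


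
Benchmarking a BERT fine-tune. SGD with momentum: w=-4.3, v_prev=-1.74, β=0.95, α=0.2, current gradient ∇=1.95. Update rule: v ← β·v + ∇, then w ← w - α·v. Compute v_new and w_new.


v_new = 0.95·-1.74 + 1.95 = -1.653 + 1.95 = 0.297
w_new = -4.3 - 0.2·0.297 = -4.3 - 0.0594 = -4.3594

v_new=0.297, w_new=-4.3594


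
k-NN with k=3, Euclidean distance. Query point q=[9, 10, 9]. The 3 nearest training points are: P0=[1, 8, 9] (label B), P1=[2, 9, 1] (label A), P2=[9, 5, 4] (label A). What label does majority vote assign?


d(q,P0) = 8.2462  (label B)
d(q,P1) = 10.6771  (label A)
d(q,P2) = 7.0711  (label A)
Votes: A=2, B=1
Majority → A

A


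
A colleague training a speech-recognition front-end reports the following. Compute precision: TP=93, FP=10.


Precision = TP/(TP+FP)
= 93/(93+10)
= 93/103 = 90.29%

90.29%


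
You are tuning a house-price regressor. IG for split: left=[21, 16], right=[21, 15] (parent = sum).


Parent = [42, 31], H_parent = 0.9836
H_left = 0.9868 (n=37), H_right = 0.9799 (n=36)
H_children = (37/73)·0.9868 + (36/73)·0.9799 = 0.9834
IG = 0.9836 - 0.9834 = 0.0002

0.0002


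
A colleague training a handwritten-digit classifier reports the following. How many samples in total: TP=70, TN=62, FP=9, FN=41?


Total = TP + TN + FP + FN
= 70 + 62 + 9 + 41
= 182
(Predicted positive: 79, predicted negative: 103)

182


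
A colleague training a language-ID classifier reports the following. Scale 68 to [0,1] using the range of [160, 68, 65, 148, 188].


min=65, max=188
(68-65)/(188-65) = 3/123 = 0.0244

0.0244


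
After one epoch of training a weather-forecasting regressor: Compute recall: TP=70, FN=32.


Recall = TP/(TP+FN)
= 70/(70+32)
= 70/102 = 68.63%

68.63%


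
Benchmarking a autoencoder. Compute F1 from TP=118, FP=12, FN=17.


Precision = 118/130 = 0.9077
Recall = 118/135 = 0.8741
F1 = 2·P·R/(P+R) = 2·TP/(2·TP+FP+FN) = 236/(236+12+17) = 236/265 = 0.8906

0.8906


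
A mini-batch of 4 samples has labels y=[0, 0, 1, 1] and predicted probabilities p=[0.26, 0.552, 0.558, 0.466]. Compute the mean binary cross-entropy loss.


L[0] = -ln(1-0.26) = -ln(0.74) = 0.3011
L[1] = -ln(1-0.552) = -ln(0.448) = 0.803
L[2] = -ln(0.558) = 0.5834
L[3] = -ln(0.466) = 0.7636
mean = (0.3011 + 0.803 + 0.5834 + 0.7636)/4 = 0.6128

0.6128


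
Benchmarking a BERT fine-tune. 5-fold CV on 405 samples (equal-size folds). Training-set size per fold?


Fold size = 405/5 = 81
Training per fold = 405 - 81 = 324

324


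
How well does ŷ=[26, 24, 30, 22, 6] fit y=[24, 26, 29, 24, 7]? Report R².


ȳ = 22
SS_res = Σ(y-ŷ)² = 14
SS_tot = Σ(y-ȳ)² = 298
R² = 1 - SS_res/SS_tot = 1 - 0.047 = 0.953

0.953


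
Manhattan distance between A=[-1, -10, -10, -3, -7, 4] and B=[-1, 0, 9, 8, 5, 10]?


d = |-1+ 1| + |-10-0| + |-10-9| + |-3-8| + |-7-5| + |4-10|
  = 0 + 10 + 19 + 11 + 12 + 6
  = 58

58


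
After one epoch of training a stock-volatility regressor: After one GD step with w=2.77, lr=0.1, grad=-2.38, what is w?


w_new = w - α·∇
= 2.77 - 0.1·-2.38
= 2.77 + 0.238
= 3.008

3.008


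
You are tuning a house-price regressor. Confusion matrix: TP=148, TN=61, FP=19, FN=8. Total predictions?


Total = TP + TN + FP + FN
= 148 + 61 + 19 + 8
= 236
(Predicted positive: 167, predicted negative: 69)

236


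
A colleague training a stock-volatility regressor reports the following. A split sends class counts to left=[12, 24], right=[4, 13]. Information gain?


Parent = [16, 37], H_parent = 0.8836
H_left = 0.9183 (n=36), H_right = 0.7871 (n=17)
H_children = (36/53)·0.9183 + (17/53)·0.7871 = 0.8762
IG = 0.8836 - 0.8762 = 0.0074

0.0074


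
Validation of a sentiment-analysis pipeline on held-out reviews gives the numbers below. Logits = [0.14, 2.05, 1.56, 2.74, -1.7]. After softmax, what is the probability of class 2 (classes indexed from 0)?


Exponentials: e^0.14=1.1503, e^2.05=7.7679, e^1.56=4.7588, e^2.74=15.487, e^-1.7=0.1827
Sum = 29.3467
Softmax = [0.0392, 0.2647, 0.1622, 0.5277, 0.0062]
p[2] = 4.7588/29.3467 = 0.1622

0.1622


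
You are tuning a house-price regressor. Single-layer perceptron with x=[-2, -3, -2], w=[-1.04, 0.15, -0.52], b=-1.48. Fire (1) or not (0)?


z = (-2)·(-1.04) + (-3)·(0.15) + (-2)·(-0.52) - 1.48
  = 1.19
step(z) = 1 (z≥0)

1


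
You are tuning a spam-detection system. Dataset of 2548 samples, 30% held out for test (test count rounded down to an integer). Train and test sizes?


Test = ⌊2548·30/100⌋ = 764
Train = 2548 - 764 = 1784

Train: 1784, Test: 764


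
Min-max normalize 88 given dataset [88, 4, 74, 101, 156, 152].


min=4, max=156
(88-4)/(156-4) = 84/152 = 0.5526

0.5526


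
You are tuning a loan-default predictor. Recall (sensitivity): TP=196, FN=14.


Recall = TP/(TP+FN)
= 196/(196+14)
= 196/210 = 93.33%

93.33%


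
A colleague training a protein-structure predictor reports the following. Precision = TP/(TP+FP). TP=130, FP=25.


Precision = TP/(TP+FP)
= 130/(130+25)
= 130/155 = 83.87%

83.87%


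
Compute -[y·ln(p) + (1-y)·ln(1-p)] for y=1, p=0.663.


BCE = -[y·ln(p) + (1-y)·ln(1-p)]
= -1·ln(0.663) - 0
= -ln(0.663) = 0.411

0.411


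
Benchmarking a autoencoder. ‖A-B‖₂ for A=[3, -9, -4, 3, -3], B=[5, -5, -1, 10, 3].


d = √((3-5)² + (-9+ 5)² + (-4+ 1)² + (3-10)² + (-3-3)²)
  = √(4 + 16 + 9 + 49 + 36)
  = √114 = 10.6771

10.6771


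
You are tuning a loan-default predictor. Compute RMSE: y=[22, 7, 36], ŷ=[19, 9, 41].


MSE = 38/3 = 12.6667
RMSE = √(38/3) = 3.559

3.559


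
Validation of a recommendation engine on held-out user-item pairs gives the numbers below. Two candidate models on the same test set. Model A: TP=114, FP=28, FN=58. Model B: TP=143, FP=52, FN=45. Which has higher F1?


Model A: P=114/142=0.8028, R=114/172=0.6628, F1=2PR/(P+R)=2TP/(2TP+FP+FN)=228/314=0.7261
Model B: P=143/195=0.7333, R=143/188=0.7606, F1=2PR/(P+R)=2TP/(2TP+FP+FN)=286/383=0.7467
0.7261 < 0.7467 → Model B

Model B


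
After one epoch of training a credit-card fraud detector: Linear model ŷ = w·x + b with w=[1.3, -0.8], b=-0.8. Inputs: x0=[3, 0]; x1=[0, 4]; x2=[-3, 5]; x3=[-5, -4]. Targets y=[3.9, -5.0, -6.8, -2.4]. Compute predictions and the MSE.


ŷ0 = (1.3)·(3) + (-0.8)·(0) - 0.8 = 3.1
ŷ1 = (1.3)·(0) + (-0.8)·(4) - 0.8 = -4.0
ŷ2 = (1.3)·(-3) + (-0.8)·(5) - 0.8 = -8.7
ŷ3 = (1.3)·(-5) + (-0.8)·(-4) - 0.8 = -4.1
errors² = [0.64, 1.0, 3.61, 2.89]
MSE = 8.1400/4 = 2.035

2.035


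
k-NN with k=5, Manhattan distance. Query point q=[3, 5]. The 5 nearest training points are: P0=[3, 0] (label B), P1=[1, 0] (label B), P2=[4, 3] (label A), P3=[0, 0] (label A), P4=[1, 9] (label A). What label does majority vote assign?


d(q,P0) = 5  (label B)
d(q,P1) = 7  (label B)
d(q,P2) = 3  (label A)
d(q,P3) = 8  (label A)
d(q,P4) = 6  (label A)
Votes: A=3, B=2
Majority → A

A


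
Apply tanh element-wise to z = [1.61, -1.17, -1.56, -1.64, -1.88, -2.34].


tanh(1.61) = 0.9232
tanh(-1.17) = -0.8243
tanh(-1.56) = -0.9154
tanh(-1.64) = -0.9275
tanh(-1.88) = -0.9545
tanh(-2.34) = -0.9816
result = [0.9232, -0.8243, -0.9154, -0.9275, -0.9545, -0.9816]

[0.9232, -0.8243, -0.9154, -0.9275, -0.9545, -0.9816]


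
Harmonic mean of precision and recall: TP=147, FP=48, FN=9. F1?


Precision = 147/195 = 0.7538
Recall = 147/156 = 0.9423
F1 = 2·P·R/(P+R) = 2·TP/(2·TP+FP+FN) = 294/(294+48+9) = 294/351 = 0.8376

0.8376


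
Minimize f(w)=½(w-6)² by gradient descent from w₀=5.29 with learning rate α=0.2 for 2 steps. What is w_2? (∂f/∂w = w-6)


step 1: grad = 5.29-6 = -0.71; w = 5.29 - 0.2·(-0.71) = 5.432
step 2: grad = 5.432-6 = -0.568; w = 5.432 - 0.2·(-0.568) = 5.5456

5.5456


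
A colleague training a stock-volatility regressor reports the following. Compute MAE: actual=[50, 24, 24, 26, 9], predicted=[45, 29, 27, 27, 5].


Absolute errors: |50-45|=5, |24-29|=5, |24-27|=3, |26-27|=1, |9-5|=4
Sum = 18
MAE = 18/5 = 18/5

18/5


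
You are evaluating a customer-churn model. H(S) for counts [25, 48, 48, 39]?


Probabilities: [25/160, 48/160, 48/160, 39/160] ≈ [0.1562, 0.3, 0.3, 0.2437]
H = -((25/160)·log₂(25/160) + (48/160)·log₂(48/160) + (48/160)·log₂(48/160) + (39/160)·log₂(39/160))
  = 1.957 bits

1.957 bits


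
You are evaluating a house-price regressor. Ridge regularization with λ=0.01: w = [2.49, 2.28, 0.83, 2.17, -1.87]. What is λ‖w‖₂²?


‖w‖₂² = (2.49)² + (2.28)² + (0.83)² + (2.17)² + (-1.87)²
     = 6.2001 + 5.1984 + 0.6889 + 4.7089 + 3.4969
     = 20.2932
λ·‖w‖₂² = 0.01·20.2932 = 0.202932

0.202932


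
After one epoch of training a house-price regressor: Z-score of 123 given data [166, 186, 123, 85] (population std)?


μ = 140, σ = 39.0704
z = (123 - 140)/39.0704 = -0.4351

-0.4351


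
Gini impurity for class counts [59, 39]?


Probabilities: [59/98, 39/98] ≈ [0.602, 0.398]
Σpᵢ² = (3481 + 1521)/98² = 5002/9604
Gini = 1 - Σpᵢ² = 1 - 5002/9604 = 0.4792

0.4792


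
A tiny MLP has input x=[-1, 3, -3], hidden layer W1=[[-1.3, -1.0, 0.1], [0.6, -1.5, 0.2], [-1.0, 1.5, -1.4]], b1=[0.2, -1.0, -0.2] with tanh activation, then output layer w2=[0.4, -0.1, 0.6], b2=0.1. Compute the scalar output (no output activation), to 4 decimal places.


z1[0] = (-1.3)·(-1) + (-1.0)·(3) + (0.1)·(-3) + 0.2 = -1.8
z1[1] = (0.6)·(-1) + (-1.5)·(3) + (0.2)·(-3) - 1.0 = -6.7
z1[2] = (-1.0)·(-1) + (1.5)·(3) + (-1.4)·(-3) - 0.2 = 9.5
h = tanh(z1) = [-0.9468, -1.0, 1.0]
output = (0.4)·(-0.9468) + (-0.1)·(-1.0) + (0.6)·(1.0) + 0.1 = 0.4213

0.4213


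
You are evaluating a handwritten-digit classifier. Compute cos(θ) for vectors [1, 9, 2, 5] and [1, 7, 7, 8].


A·B = 1·1 + 9·7 + 2·7 + 5·8 = 118
‖A‖ = √111 = 10.5357, ‖B‖ = √163 = 12.7671
cos = 118/(√111·√163) = 118/√18093 = 0.8773

0.8773


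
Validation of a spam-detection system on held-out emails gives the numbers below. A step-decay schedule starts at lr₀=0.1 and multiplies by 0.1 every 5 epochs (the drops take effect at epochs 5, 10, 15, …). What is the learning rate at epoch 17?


n_drops = ⌊17/5⌋ = 3
lr = 0.1·0.1^3 = 0.1·0.001 = 0.0001

0.0001


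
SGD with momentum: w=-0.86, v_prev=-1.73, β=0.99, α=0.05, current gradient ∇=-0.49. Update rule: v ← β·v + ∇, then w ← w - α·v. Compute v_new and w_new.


v_new = 0.99·-1.73 - 0.49 = -1.7127 - 0.49 = -2.2027
w_new = -0.86 - 0.05·-2.2027 = -0.86 + 0.110135 = -0.749865

v_new=-2.2027, w_new=-0.749865


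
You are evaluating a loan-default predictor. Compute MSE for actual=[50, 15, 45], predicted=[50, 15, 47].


Squared errors: (50-50)²=0, (15-15)²=0, (45-47)²=4
Sum = 4
MSE = 4/3 = 4/3

4/3


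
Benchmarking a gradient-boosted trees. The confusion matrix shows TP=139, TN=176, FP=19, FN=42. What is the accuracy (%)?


Accuracy = (TP+TN)/(TP+TN+FP+FN)
= (139+176)/(376)
= 315/376 = 83.78%

83.78%


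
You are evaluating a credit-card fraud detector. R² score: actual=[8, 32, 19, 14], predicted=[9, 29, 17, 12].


ȳ = 18.25
SS_res = Σ(y-ŷ)² = 18
SS_tot = Σ(y-ȳ)² = 312.75
R² = 1 - SS_res/SS_tot = 1 - 0.0576 = 0.9424

0.9424


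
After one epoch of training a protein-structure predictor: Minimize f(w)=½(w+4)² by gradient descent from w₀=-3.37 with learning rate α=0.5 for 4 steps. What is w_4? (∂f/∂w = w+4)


step 1: grad = -3.37+4 = 0.63; w = -3.37 - 0.5·(0.63) = -3.685
step 2: grad = -3.685+4 = 0.315; w = -3.685 - 0.5·(0.315) = -3.8425
step 3: grad = -3.8425+4 = 0.1575; w = -3.8425 - 0.5·(0.1575) = -3.92125
step 4: grad = -3.92125+4 = 0.07875; w = -3.92125 - 0.5·(0.07875) = -3.960625

-3.960625


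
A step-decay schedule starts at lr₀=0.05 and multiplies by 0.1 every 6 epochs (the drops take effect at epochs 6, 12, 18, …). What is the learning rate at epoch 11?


n_drops = ⌊11/6⌋ = 1
lr = 0.05·0.1^1 = 0.05·0.1 = 0.005

0.005


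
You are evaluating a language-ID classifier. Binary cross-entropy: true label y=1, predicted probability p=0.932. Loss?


BCE = -[y·ln(p) + (1-y)·ln(1-p)]
= -1·ln(0.932) - 0
= -ln(0.932) = 0.0704

0.0704


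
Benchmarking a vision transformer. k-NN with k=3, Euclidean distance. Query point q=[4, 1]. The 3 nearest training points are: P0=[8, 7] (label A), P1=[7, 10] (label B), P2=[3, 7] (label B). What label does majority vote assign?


d(q,P0) = 7.2111  (label A)
d(q,P1) = 9.4868  (label B)
d(q,P2) = 6.0828  (label B)
Votes: A=1, B=2
Majority → B

B


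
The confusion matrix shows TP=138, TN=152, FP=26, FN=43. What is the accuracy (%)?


Accuracy = (TP+TN)/(TP+TN+FP+FN)
= (138+152)/(359)
= 290/359 = 80.78%

80.78%


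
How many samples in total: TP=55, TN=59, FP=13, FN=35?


Total = TP + TN + FP + FN
= 55 + 59 + 13 + 35
= 162
(Predicted positive: 68, predicted negative: 94)

162


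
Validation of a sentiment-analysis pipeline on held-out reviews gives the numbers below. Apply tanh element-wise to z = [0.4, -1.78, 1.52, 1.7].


tanh(0.4) = 0.3799
tanh(-1.78) = -0.9447
tanh(1.52) = 0.9087
tanh(1.7) = 0.9354
result = [0.3799, -0.9447, 0.9087, 0.9354]

[0.3799, -0.9447, 0.9087, 0.9354]


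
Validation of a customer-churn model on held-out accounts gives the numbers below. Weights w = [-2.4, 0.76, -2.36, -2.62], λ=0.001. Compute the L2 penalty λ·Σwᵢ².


‖w‖₂² = (-2.4)² + (0.76)² + (-2.36)² + (-2.62)²
     = 5.76 + 0.5776 + 5.5696 + 6.8644
     = 18.7716
λ·‖w‖₂² = 0.001·18.7716 = 0.018772

0.018772


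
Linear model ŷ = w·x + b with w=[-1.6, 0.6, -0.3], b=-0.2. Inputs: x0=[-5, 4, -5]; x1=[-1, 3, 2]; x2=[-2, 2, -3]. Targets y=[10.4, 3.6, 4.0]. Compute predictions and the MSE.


ŷ0 = (-1.6)·(-5) + (0.6)·(4) + (-0.3)·(-5) - 0.2 = 11.7
ŷ1 = (-1.6)·(-1) + (0.6)·(3) + (-0.3)·(2) - 0.2 = 2.6
ŷ2 = (-1.6)·(-2) + (0.6)·(2) + (-0.3)·(-3) - 0.2 = 5.1
errors² = [1.69, 1.0, 1.21]
MSE = 3.9000/3 = 1.3

1.3


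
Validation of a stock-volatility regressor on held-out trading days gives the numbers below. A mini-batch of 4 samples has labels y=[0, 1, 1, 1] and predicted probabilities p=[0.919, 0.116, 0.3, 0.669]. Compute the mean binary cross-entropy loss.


L[0] = -ln(1-0.919) = -ln(0.081) = 2.5133
L[1] = -ln(0.116) = 2.1542
L[2] = -ln(0.3) = 1.204
L[3] = -ln(0.669) = 0.402
mean = (2.5133 + 2.1542 + 1.204 + 0.402)/4 = 1.5684

1.5684


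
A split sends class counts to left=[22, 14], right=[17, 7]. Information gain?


Parent = [39, 21], H_parent = 0.9341
H_left = 0.9641 (n=36), H_right = 0.8709 (n=24)
H_children = (36/60)·0.9641 + (24/60)·0.8709 = 0.9268
IG = 0.9341 - 0.9268 = 0.0073

0.0073


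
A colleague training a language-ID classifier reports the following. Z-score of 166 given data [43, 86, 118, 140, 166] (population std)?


μ = 110.6, σ = 42.8093
z = (166 - 110.6)/42.8093 = 1.2941

1.2941


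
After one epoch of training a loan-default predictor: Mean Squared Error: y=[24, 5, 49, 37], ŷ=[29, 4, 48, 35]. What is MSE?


Squared errors: (24-29)²=25, (5-4)²=1, (49-48)²=1, (37-35)²=4
Sum = 31
MSE = 31/4 = 31/4

31/4


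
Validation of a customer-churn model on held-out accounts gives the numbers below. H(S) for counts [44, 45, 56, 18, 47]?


Probabilities: [44/210, 45/210, 56/210, 18/210, 47/210] ≈ [0.2095, 0.2143, 0.2667, 0.0857, 0.2238]
H = -((44/210)·log₂(44/210) + (45/210)·log₂(45/210) + (56/210)·log₂(56/210) + (18/210)·log₂(18/210) + (47/210)·log₂(47/210))
  = 2.2443 bits

2.2443 bits


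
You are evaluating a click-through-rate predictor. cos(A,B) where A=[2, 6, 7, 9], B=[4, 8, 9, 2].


A·B = 2·4 + 6·8 + 7·9 + 9·2 = 137
‖A‖ = √170 = 13.0384, ‖B‖ = √165 = 12.8452
cos = 137/(√170·√165) = 137/√28050 = 0.818

0.818


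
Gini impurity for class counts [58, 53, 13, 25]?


Probabilities: [58/149, 53/149, 13/149, 25/149] ≈ [0.3893, 0.3557, 0.0872, 0.1678]
Σpᵢ² = (3364 + 2809 + 169 + 625)/149² = 6967/22201
Gini = 1 - Σpᵢ² = 1 - 6967/22201 = 0.6862

0.6862


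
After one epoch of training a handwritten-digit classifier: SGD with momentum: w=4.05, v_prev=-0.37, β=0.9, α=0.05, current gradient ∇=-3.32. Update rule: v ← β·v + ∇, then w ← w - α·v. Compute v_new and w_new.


v_new = 0.9·-0.37 - 3.32 = -0.333 - 3.32 = -3.653
w_new = 4.05 - 0.05·-3.653 = 4.05 + 0.18265 = 4.23265

v_new=-3.653, w_new=4.23265


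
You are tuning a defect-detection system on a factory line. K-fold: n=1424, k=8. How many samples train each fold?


Fold size = 1424/8 = 178
Training per fold = 1424 - 178 = 1246

1246


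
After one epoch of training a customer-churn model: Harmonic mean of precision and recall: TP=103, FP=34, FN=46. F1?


Precision = 103/137 = 0.7518
Recall = 103/149 = 0.6913
F1 = 2·P·R/(P+R) = 2·TP/(2·TP+FP+FN) = 206/(206+34+46) = 206/286 = 0.7203

0.7203


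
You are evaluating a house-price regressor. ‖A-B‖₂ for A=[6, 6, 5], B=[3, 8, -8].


d = √((6-3)² + (6-8)² + (5+ 8)²)
  = √(9 + 4 + 169)
  = √182 = 13.4907

13.4907


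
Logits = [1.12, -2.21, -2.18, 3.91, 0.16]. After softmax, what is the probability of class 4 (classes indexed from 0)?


Exponentials: e^1.12=3.0649, e^-2.21=0.1097, e^-2.18=0.113, e^3.91=49.899, e^0.16=1.1735
Sum = 54.3601
Softmax = [0.0564, 0.002, 0.0021, 0.9179, 0.0216]
p[4] = 1.1735/54.3601 = 0.0216

0.0216


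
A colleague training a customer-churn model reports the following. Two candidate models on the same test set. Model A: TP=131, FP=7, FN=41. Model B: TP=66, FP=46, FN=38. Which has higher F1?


Model A: P=131/138=0.9493, R=131/172=0.7616, F1=2PR/(P+R)=2TP/(2TP+FP+FN)=262/310=0.8452
Model B: P=66/112=0.5893, R=66/104=0.6346, F1=2PR/(P+R)=2TP/(2TP+FP+FN)=132/216=0.6111
0.8452 > 0.6111 → Model A

Model A


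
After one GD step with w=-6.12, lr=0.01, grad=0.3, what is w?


w_new = w - α·∇
= -6.12 - 0.01·0.3
= -6.12 - 0.003
= -6.123

-6.123


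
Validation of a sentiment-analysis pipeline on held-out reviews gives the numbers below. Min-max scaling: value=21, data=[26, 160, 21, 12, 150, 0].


min=0, max=160
(21-0)/(160-0) = 21/160 = 0.1313

0.1313


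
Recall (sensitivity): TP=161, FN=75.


Recall = TP/(TP+FN)
= 161/(161+75)
= 161/236 = 68.22%

68.22%


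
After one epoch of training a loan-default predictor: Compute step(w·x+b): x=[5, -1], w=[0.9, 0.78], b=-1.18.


z = (5)·(0.9) + (-1)·(0.78) - 1.18
  = 2.54
step(z) = 1 (z≥0)

1


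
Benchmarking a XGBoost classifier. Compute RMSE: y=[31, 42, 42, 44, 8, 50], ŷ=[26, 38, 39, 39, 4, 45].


MSE = 116/6 = 19.3333
RMSE = √(116/6) = 4.397

4.397


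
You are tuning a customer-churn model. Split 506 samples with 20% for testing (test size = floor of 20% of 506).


Test = ⌊506·20/100⌋ = 101
Train = 506 - 101 = 405

Train: 405, Test: 101


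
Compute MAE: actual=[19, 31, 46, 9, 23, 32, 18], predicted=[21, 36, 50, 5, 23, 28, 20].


Absolute errors: |19-21|=2, |31-36|=5, |46-50|=4, |9-5|=4, |23-23|=0, |32-28|=4, |18-20|=2
Sum = 21
MAE = 21/7 = 3

3


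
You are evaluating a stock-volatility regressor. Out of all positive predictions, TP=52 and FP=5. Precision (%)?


Precision = TP/(TP+FP)
= 52/(52+5)
= 52/57 = 91.23%

91.23%


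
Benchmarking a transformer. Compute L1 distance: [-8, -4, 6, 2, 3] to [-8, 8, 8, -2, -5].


d = |-8+ 8| + |-4-8| + |6-8| + |2+ 2| + |3+ 5|
  = 0 + 12 + 2 + 4 + 8
  = 26

26


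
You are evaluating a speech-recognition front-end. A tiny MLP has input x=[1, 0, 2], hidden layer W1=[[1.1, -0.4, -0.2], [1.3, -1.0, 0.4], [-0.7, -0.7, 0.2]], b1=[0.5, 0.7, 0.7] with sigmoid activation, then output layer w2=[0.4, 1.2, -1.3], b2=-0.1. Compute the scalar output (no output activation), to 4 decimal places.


z1[0] = (1.1)·(1) + (-0.4)·(0) + (-0.2)·(2) + 0.5 = 1.2
z1[1] = (1.3)·(1) + (-1.0)·(0) + (0.4)·(2) + 0.7 = 2.8
z1[2] = (-0.7)·(1) + (-0.7)·(0) + (0.2)·(2) + 0.7 = 0.4
h = sigmoid(z1) = [0.7685, 0.9427, 0.5987]
output = (0.4)·(0.7685) + (1.2)·(0.9427) + (-1.3)·(0.5987) - 0.1 = 0.5603

0.5603


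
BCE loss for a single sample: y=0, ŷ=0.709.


BCE = -[y·ln(p) + (1-y)·ln(1-p)]
= -0 - 1·ln(1-0.709)
= -ln(0.291) = 1.2344

1.2344


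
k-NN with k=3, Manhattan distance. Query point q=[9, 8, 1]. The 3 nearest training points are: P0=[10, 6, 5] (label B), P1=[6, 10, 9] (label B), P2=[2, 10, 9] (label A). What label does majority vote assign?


d(q,P0) = 7  (label B)
d(q,P1) = 13  (label B)
d(q,P2) = 17  (label A)
Votes: A=1, B=2
Majority → B

B


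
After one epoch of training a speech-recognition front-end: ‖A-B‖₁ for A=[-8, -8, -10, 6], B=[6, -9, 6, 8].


d = |-8-6| + |-8+ 9| + |-10-6| + |6-8|
  = 14 + 1 + 16 + 2
  = 33

33


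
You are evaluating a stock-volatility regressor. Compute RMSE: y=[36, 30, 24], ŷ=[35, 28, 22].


MSE = 9/3 = 3
RMSE = √(9/3) = 1.7321

1.7321


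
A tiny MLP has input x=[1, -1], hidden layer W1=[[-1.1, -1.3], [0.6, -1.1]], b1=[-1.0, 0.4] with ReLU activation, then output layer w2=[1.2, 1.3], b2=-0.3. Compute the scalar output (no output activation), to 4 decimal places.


z1[0] = (-1.1)·(1) + (-1.3)·(-1) - 1.0 = -0.8
z1[1] = (0.6)·(1) + (-1.1)·(-1) + 0.4 = 2.1
h = ReLU(z1) = [0.0, 2.1]
output = (1.2)·(0.0) + (1.3)·(2.1) - 0.3 = 2.43

2.43


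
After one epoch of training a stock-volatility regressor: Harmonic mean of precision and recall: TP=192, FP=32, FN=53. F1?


Precision = 192/224 = 0.8571
Recall = 192/245 = 0.7837
F1 = 2·P·R/(P+R) = 2·TP/(2·TP+FP+FN) = 384/(384+32+53) = 384/469 = 0.8188

0.8188


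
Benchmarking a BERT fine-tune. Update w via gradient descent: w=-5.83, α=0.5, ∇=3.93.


w_new = w - α·∇
= -5.83 - 0.5·3.93
= -5.83 - 1.965
= -7.795

-7.795


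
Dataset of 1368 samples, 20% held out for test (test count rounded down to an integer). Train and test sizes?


Test = ⌊1368·20/100⌋ = 273
Train = 1368 - 273 = 1095

Train: 1095, Test: 273


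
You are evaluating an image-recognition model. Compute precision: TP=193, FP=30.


Precision = TP/(TP+FP)
= 193/(193+30)
= 193/223 = 86.55%

86.55%


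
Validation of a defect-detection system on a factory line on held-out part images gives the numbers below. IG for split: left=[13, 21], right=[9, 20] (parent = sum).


Parent = [22, 41], H_parent = 0.9334
H_left = 0.9597 (n=34), H_right = 0.8936 (n=29)
H_children = (34/63)·0.9597 + (29/63)·0.8936 = 0.9293
IG = 0.9334 - 0.9293 = 0.0041

0.0041


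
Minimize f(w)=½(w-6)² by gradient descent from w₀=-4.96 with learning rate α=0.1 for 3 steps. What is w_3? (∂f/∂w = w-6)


step 1: grad = -4.96-6 = -10.96; w = -4.96 - 0.1·(-10.96) = -3.864
step 2: grad = -3.864-6 = -9.864; w = -3.864 - 0.1·(-9.864) = -2.8776
step 3: grad = -2.8776-6 = -8.8776; w = -2.8776 - 0.1·(-8.8776) = -1.98984

-1.98984


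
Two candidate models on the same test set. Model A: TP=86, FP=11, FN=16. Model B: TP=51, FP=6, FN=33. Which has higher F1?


Model A: P=86/97=0.8866, R=86/102=0.8431, F1=2PR/(P+R)=2TP/(2TP+FP+FN)=172/199=0.8643
Model B: P=51/57=0.8947, R=51/84=0.6071, F1=2PR/(P+R)=2TP/(2TP+FP+FN)=102/141=0.7234
0.8643 > 0.7234 → Model A

Model A


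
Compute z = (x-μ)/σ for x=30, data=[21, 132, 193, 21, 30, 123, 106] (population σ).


μ = 89.4286, σ = 61.919
z = (30 - 89.4286)/61.919 = -0.9598

-0.9598


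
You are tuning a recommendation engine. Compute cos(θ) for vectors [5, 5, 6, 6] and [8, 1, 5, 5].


A·B = 5·8 + 5·1 + 6·5 + 6·5 = 105
‖A‖ = √122 = 11.0454, ‖B‖ = √115 = 10.7238
cos = 105/(√122·√115) = 105/√14030 = 0.8865

0.8865


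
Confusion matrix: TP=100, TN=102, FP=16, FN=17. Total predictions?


Total = TP + TN + FP + FN
= 100 + 102 + 16 + 17
= 235
(Predicted positive: 116, predicted negative: 119)

235


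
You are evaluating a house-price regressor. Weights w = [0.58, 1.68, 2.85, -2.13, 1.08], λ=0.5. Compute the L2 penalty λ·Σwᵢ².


‖w‖₂² = (0.58)² + (1.68)² + (2.85)² + (-2.13)² + (1.08)²
     = 0.3364 + 2.8224 + 8.1225 + 4.5369 + 1.1664
     = 16.9846
λ·‖w‖₂² = 0.5·16.9846 = 8.4923

8.4923


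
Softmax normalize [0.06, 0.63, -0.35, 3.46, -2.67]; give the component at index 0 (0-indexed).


Exponentials: e^0.06=1.0618, e^0.63=1.8776, e^-0.35=0.7047, e^3.46=31.817, e^-2.67=0.0693
Sum = 35.5304
Softmax = [0.0299, 0.0528, 0.0198, 0.8955, 0.0019]
p[0] = 1.0618/35.5304 = 0.0299

0.0299


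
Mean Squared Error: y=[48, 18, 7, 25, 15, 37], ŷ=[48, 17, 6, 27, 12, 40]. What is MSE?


Squared errors: (48-48)²=0, (18-17)²=1, (7-6)²=1, (25-27)²=4, (15-12)²=9, (37-40)²=9
Sum = 24
MSE = 24/6 = 4

4


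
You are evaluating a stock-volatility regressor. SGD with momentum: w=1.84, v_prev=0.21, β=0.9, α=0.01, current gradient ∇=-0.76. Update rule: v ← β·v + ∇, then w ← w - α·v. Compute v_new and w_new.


v_new = 0.9·0.21 - 0.76 = 0.189 - 0.76 = -0.571
w_new = 1.84 - 0.01·-0.571 = 1.84 + 0.00571 = 1.84571

v_new=-0.571, w_new=1.84571


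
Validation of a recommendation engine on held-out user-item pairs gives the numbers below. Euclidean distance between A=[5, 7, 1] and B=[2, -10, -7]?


d = √((5-2)² + (7+ 10)² + (1+ 7)²)
  = √(9 + 289 + 64)
  = √362 = 19.0263

19.0263


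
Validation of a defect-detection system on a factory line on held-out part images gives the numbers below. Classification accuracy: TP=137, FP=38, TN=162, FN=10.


Accuracy = (TP+TN)/(TP+TN+FP+FN)
= (137+162)/(347)
= 299/347 = 86.17%

86.17%


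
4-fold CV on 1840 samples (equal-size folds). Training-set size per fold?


Fold size = 1840/4 = 460
Training per fold = 1840 - 460 = 1380

1380


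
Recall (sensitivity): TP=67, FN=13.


Recall = TP/(TP+FN)
= 67/(67+13)
= 67/80 = 83.75%

83.75%


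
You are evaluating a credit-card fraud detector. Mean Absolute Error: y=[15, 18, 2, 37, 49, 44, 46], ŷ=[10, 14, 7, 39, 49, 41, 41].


Absolute errors: |15-10|=5, |18-14|=4, |2-7|=5, |37-39|=2, |49-49|=0, |44-41|=3, |46-41|=5
Sum = 24
MAE = 24/7 = 24/7

24/7


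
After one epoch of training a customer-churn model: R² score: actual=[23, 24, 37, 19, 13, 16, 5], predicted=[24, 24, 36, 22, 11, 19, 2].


ȳ = 19.5714
SS_res = Σ(y-ŷ)² = 33
SS_tot = Σ(y-ȳ)² = 603.71
R² = 1 - SS_res/SS_tot = 1 - 0.0547 = 0.9453

0.9453


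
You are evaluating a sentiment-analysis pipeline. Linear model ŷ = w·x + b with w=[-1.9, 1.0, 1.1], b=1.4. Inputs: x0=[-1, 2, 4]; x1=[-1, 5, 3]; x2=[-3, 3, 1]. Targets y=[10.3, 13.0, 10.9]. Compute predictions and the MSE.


ŷ0 = (-1.9)·(-1) + (1.0)·(2) + (1.1)·(4) + 1.4 = 9.7
ŷ1 = (-1.9)·(-1) + (1.0)·(5) + (1.1)·(3) + 1.4 = 11.6
ŷ2 = (-1.9)·(-3) + (1.0)·(3) + (1.1)·(1) + 1.4 = 11.2
errors² = [0.36, 1.96, 0.09]
MSE = 2.4100/3 = 0.8033

0.8033


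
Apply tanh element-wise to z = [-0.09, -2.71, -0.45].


tanh(-0.09) = -0.0898
tanh(-2.71) = -0.9912
tanh(-0.45) = -0.4219
result = [-0.0898, -0.9912, -0.4219]

[-0.0898, -0.9912, -0.4219]


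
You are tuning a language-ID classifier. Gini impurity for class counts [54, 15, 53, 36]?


Probabilities: [54/158, 15/158, 53/158, 36/158] ≈ [0.3418, 0.0949, 0.3354, 0.2278]
Σpᵢ² = (2916 + 225 + 2809 + 1296)/158² = 7246/24964
Gini = 1 - Σpᵢ² = 1 - 7246/24964 = 0.7097

0.7097


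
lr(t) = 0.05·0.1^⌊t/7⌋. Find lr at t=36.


n_drops = ⌊36/7⌋ = 5
lr = 0.05·0.1^5 = 0.05·0.00001 = 0.0000005

0.0000005


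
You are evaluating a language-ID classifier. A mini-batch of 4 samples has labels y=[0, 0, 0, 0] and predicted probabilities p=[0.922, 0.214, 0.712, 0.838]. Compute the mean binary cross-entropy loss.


L[0] = -ln(1-0.922) = -ln(0.078) = 2.551
L[1] = -ln(1-0.214) = -ln(0.786) = 0.2408
L[2] = -ln(1-0.712) = -ln(0.288) = 1.2448
L[3] = -ln(1-0.838) = -ln(0.162) = 1.8202
mean = (2.551 + 0.2408 + 1.2448 + 1.8202)/4 = 1.4642

1.4642


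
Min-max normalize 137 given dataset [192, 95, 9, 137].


min=9, max=192
(137-9)/(192-9) = 128/183 = 0.6995

0.6995


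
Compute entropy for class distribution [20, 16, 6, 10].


Probabilities: [20/52, 16/52, 6/52, 10/52] ≈ [0.3846, 0.3077, 0.1154, 0.1923]
H = -((20/52)·log₂(20/52) + (16/52)·log₂(16/52) + (6/52)·log₂(6/52) + (10/52)·log₂(10/52))
  = 1.8703 bits

1.8703 bits


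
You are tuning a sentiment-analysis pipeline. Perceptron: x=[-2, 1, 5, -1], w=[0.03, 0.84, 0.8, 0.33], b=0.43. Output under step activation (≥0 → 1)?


z = (-2)·(0.03) + (1)·(0.84) + (5)·(0.8) + (-1)·(0.33) + 0.43
  = 4.88
step(z) = 1 (z≥0)

1
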